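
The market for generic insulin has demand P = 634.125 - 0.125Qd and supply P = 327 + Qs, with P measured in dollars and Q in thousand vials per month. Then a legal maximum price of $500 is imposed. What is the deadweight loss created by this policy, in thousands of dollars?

Rearranging demand gives Qd = 5073 - 8P; rearranging supply gives Qs = P - 327. In a free market, 5073 - 8P = P - 327 gives the equilibrium P* = 600, Q* = 273.
Since 500 < 600, the ceiling is binding.
At P = 500: Qd = 5073 - 8·500 = 1073 and Qs = 500 - 327 = 173.
Quantity traded falls to 173. At Q = 173 the demand price is (5073 - 173)/8 = 612.5 and the supply price is 327 + 173 = 500.
Deadweight loss = ½ · (612.5 - 500) · (273 - 173) = ½ · 112.5 · 100 = 5625.

5625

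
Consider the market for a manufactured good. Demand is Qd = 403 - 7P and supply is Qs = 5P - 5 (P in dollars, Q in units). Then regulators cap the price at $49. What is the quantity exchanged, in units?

165

Equilibrium: 403 - 7P = 5P - 5, so 408 = 12P and P* = 34, Q* = 165.
The ceiling of 49 is above the equilibrium price 34, so it is not binding; the market clears at P* = 34, Q* = 165.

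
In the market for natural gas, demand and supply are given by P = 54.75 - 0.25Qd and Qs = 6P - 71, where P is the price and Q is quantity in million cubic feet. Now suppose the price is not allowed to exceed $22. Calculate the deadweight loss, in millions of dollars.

367.5

Rearranging demand gives Qd = 219 - 4P. Equilibrium: 219 - 4P = 6P - 71, so 290 = 10P and P* = 29, Q* = 103.
The ceiling of 22 is below the equilibrium price 29, so it binds.
At P = 22: Qd = 219 - 4·22 = 131 and Qs = 6·22 - 71 = 61.
Quantity traded falls to 61. At Q = 61 the demand price is (219 - 61)/4 = 39.5 and the supply price is (71 + 61)/6 = 22.
Deadweight loss = ½ · (39.5 - 22) · (103 - 61) = ½ · 17.5 · 42 = 367.5.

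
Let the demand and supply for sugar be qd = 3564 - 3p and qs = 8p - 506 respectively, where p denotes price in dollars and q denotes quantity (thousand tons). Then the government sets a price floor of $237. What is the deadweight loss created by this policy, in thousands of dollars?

Equilibrium: 3564 - 3p = 8p - 506, so 4070 = 11p and p* = 370, q* = 2454.
The floor of 237 is below the equilibrium price 370, so it is not binding; the market clears at p* = 370, q* = 2454.
Since the control does not bind, no trades are prevented and deadweight loss is zero.

0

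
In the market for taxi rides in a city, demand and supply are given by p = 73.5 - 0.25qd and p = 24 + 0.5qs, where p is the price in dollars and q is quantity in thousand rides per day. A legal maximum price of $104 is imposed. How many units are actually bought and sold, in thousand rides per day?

Rearranging demand gives qd = 294 - 4p; rearranging supply gives qs = 2p - 48. Equilibrium: 294 - 4p = 2p - 48, so 342 = 6p and p* = 57, q* = 66.
The ceiling of 104 is above the equilibrium price 57, so it is not binding; the market clears at p* = 57, q* = 66.

66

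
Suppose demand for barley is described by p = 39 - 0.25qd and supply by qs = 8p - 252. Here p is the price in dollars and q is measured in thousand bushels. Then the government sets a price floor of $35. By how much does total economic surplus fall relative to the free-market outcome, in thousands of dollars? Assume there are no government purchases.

3

Rearranging demand gives qd = 156 - 4p. In a free market, 156 - 4p = 8p - 252 gives the equilibrium p* = 34, q* = 20.
The floor of 35 is above the equilibrium price 34, so it binds.
At p = 35: qd = 156 - 4·35 = 16 and qs = 8·35 - 252 = 28.
Quantity traded falls to 16. At q = 16 the demand price is (156 - 16)/4 = 35 and the supply price is (252 + 16)/8 = 33.5.
Deadweight loss = ½ · (35 - 33.5) · (20 - 16) = ½ · 1.5 · 4 = 3.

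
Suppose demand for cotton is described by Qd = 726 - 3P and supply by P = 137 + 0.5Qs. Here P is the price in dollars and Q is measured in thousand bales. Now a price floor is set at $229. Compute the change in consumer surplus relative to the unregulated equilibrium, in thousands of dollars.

-2392.5

Rearranging supply gives Qs = 2P - 274. Setting quantity demanded equal to quantity supplied, 726 - 3P = 2P - 274, gives P* = 200 and Q* = 126.
Because the floor (229) lies above the market-clearing price, it is binding.
At P = 229: Qd = 726 - 3·229 = 39 and Qs = 2·229 - 274 = 184.
Consumer surplus without the control is ½ · (242 - 200) · 126 = 2646.
With the floor, consumers buy 39 units at 229, so CS = ½ · (242 - 229) · 39 = 253.5.
Change in consumer surplus = 253.5 - 2646 = -2392.5.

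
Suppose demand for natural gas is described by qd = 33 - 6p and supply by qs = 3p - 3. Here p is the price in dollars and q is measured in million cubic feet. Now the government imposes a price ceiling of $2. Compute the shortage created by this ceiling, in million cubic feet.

18

Setting quantity demanded equal to quantity supplied, 33 - 6p = 3p - 3, gives p* = 4 and q* = 9.
Since 2 < 4, the ceiling is binding.
At p = 2: qd = 33 - 6·2 = 21 and qs = 3·2 - 3 = 3.
Shortage = qd - qs = 21 - 3 = 18.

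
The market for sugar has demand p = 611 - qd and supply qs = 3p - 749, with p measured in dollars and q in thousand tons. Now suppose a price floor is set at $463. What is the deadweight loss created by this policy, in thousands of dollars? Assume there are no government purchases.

Rearranging demand gives qd = 611 - p. Setting quantity demanded equal to quantity supplied, 611 - p = 3p - 749, gives p* = 340 and q* = 271.
Since 463 > 340, the floor is binding.
At p = 463: qd = 611 - 463 = 148 and qs = 3·463 - 749 = 640.
Quantity traded falls to 148. At q = 148 the demand price is 611 - 148 = 463 and the supply price is (749 + 148)/3 = 299.
Deadweight loss = ½ · (463 - 299) · (271 - 148) = ½ · 164 · 123 = 10086.

10086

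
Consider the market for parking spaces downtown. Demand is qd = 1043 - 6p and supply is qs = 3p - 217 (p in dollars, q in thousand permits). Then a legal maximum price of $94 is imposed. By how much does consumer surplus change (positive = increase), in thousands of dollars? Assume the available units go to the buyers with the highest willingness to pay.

1403

In a free market, 1043 - 6p = 3p - 217 gives the equilibrium p* = 140, q* = 203.
Since 94 < 140, the ceiling is binding.
At p = 94: qd = 1043 - 6·94 = 479 and qs = 3·94 - 217 = 65.
Consumer surplus without the control is ½ · (1043/6 - 140) · 203 = 41209/12.
With the ceiling, 65 units are sold at 94 (assume they go to the highest-value buyers). The demand price at q = 65 is 163, so CS = ½ · [(1043/6 - 94) + (163 - 94)] · 65 = 58045/12.
Change in consumer surplus = 58045/12 - 41209/12 = 1403.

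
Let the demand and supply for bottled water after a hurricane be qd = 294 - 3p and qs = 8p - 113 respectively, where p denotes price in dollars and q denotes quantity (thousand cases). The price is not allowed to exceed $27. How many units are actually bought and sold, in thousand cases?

Setting quantity demanded equal to quantity supplied, 294 - 3p = 8p - 113, gives p* = 37 and q* = 183.
Because the ceiling (27) lies below the market-clearing price, it is binding.
At p = 27: qd = 294 - 3·27 = 213 and qs = 8·27 - 113 = 103.
The quantity actually transacted is the short side, supply: 103.

103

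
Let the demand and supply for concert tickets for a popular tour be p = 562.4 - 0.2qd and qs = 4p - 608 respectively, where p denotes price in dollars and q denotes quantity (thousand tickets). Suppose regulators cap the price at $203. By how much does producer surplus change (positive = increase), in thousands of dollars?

-98766

Rearranging demand gives qd = 2812 - 5p. Setting quantity demanded equal to quantity supplied, 2812 - 5p = 4p - 608, gives p* = 380 and q* = 912.
Since 203 < 380, the ceiling is binding.
At p = 203: qd = 2812 - 5·203 = 1797 and qs = 4·203 - 608 = 204.
Producer surplus without the control is ½ · (380 - 152) · 912 = 103968.
With the ceiling, producers sell 204 units at 203, so PS = ½ · (203 - 152) · 204 = 5202.
Change in producer surplus = 5202 - 103968 = -98766.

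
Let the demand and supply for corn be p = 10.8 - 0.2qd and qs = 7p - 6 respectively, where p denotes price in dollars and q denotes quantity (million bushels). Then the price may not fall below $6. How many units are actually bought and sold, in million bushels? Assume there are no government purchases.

24

Rearranging demand gives qd = 54 - 5p. Without the control the market clears where 54 - 5p = 7p - 6, i.e. p* = 5 and q* = 29.
Because the floor (6) lies above the market-clearing price, it is binding.
At p = 6: qd = 54 - 5·6 = 24 and qs = 7·6 - 6 = 36.
The quantity actually transacted is the short side, demand: 24.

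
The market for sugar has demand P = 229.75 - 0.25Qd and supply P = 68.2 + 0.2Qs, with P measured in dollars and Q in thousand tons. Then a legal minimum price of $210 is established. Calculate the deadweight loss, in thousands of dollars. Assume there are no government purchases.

Rearranging demand gives Qd = 919 - 4P; rearranging supply gives Qs = 5P - 341. Without the control the market clears where 919 - 4P = 5P - 341, i.e. P* = 140 and Q* = 359.
The floor of 210 is above the equilibrium price 140, so it binds.
At P = 210: Qd = 919 - 4·210 = 79 and Qs = 5·210 - 341 = 709.
Quantity traded falls to 79. At Q = 79 the demand price is (919 - 79)/4 = 210 and the supply price is (341 + 79)/5 = 84.
Deadweight loss = ½ · (210 - 84) · (359 - 79) = ½ · 126 · 280 = 17640.

17640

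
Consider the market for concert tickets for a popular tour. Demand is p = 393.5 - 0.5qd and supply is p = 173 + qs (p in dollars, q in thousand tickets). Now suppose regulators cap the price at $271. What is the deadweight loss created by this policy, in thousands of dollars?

Rearranging demand gives qd = 787 - 2p; rearranging supply gives qs = p - 173. Without the control the market clears where 787 - 2p = p - 173, i.e. p* = 320 and q* = 147.
Since 271 < 320, the ceiling is binding.
At p = 271: qd = 787 - 2·271 = 245 and qs = 271 - 173 = 98.
Quantity traded falls to 98. At q = 98 the demand price is (787 - 98)/2 = 344.5 and the supply price is 173 + 98 = 271.
Deadweight loss = ½ · (344.5 - 271) · (147 - 98) = ½ · 73.5 · 49 = 1800.75.

1800.75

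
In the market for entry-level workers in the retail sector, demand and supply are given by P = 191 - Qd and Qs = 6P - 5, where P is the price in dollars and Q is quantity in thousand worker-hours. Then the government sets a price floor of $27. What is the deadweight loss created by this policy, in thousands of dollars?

Rearranging demand gives Qd = 191 - P. Setting quantity demanded equal to quantity supplied, 191 - P = 6P - 5, gives P* = 28 and Q* = 163.
The floor of 27 is below the equilibrium price 28, so it is not binding; the market clears at P* = 28, Q* = 163.
Since the control does not bind, no trades are prevented and deadweight loss is zero.

0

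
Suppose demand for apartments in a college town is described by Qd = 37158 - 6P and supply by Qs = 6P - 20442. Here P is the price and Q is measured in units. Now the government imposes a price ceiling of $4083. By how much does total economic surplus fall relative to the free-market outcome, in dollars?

Setting quantity demanded equal to quantity supplied, 37158 - 6P = 6P - 20442, gives P* = 4800 and Q* = 8358.
Since 4083 < 4800, the ceiling is binding.
At P = 4083: Qd = 37158 - 6·4083 = 12660 and Qs = 6·4083 - 20442 = 4056.
Quantity traded falls to 4056. At Q = 4056 the demand price is (37158 - 4056)/6 = 5517 and the supply price is (20442 + 4056)/6 = 4083.
Deadweight loss = ½ · (5517 - 4083) · (8358 - 4056) = ½ · 1434 · 4302 = 3084534.

3084534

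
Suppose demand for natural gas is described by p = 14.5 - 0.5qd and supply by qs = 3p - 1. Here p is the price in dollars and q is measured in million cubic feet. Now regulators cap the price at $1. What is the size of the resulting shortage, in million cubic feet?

Rearranging demand gives qd = 29 - 2p. In a free market, 29 - 2p = 3p - 1 gives the equilibrium p* = 6, q* = 17.
The ceiling of 1 is below the equilibrium price 6, so it binds.
At p = 1: qd = 29 - 2·1 = 27 and qs = 3·1 - 1 = 2.
Shortage = qd - qs = 27 - 2 = 25.

25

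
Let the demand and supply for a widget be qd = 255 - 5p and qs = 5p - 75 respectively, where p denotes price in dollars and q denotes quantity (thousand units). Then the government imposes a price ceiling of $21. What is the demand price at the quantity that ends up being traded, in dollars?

Equilibrium: 255 - 5p = 5p - 75, so 330 = 10p and p* = 33, q* = 90.
Since 21 < 33, the ceiling is binding.
At p = 21: qd = 255 - 5·21 = 150 and qs = 5·21 - 75 = 30.
Only 30 units reach the market. On the demand curve, the marginal buyer's willingness to pay at q = 30 is (255 - 30)/5 = 45.

45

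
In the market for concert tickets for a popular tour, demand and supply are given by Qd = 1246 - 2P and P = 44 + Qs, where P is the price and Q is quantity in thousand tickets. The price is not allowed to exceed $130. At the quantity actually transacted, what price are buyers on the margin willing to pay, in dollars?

580

Rearranging supply gives Qs = P - 44. Equilibrium: 1246 - 2P = P - 44, so 1290 = 3P and P* = 430, Q* = 386.
The ceiling of 130 is below the equilibrium price 430, so it binds.
At P = 130: Qd = 1246 - 2·130 = 986 and Qs = 130 - 44 = 86.
Only 86 units reach the market. On the demand curve, the marginal buyer's willingness to pay at Q = 86 is (1246 - 86)/2 = 580.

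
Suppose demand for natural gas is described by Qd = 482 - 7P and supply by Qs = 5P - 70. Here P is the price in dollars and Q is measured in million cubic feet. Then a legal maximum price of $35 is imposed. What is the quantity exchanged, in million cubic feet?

Without the control the market clears where 482 - 7P = 5P - 70, i.e. P* = 46 and Q* = 160.
Because the ceiling (35) lies below the market-clearing price, it is binding.
At P = 35: Qd = 482 - 7·35 = 237 and Qs = 5·35 - 70 = 105.
The quantity actually transacted is the short side, supply: 105.

105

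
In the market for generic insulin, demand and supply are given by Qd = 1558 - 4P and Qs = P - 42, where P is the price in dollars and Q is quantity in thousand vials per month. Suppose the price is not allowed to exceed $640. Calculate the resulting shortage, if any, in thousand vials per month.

In a free market, 1558 - 4P = P - 42 gives the equilibrium P* = 320, Q* = 278.
The ceiling of 640 is above the equilibrium price 320, so it is not binding; the market clears at P* = 320, Q* = 278.
Since the control does not bind, there is no shortage.

0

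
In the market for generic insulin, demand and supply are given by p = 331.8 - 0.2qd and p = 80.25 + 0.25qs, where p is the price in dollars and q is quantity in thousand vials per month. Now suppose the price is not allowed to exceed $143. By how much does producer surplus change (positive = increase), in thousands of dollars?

-31185

Rearranging demand gives qd = 1659 - 5p; rearranging supply gives qs = 4p - 321. Setting quantity demanded equal to quantity supplied, 1659 - 5p = 4p - 321, gives p* = 220 and q* = 559.
The ceiling of 143 is below the equilibrium price 220, so it binds.
At p = 143: qd = 1659 - 5·143 = 944 and qs = 4·143 - 321 = 251.
Producer surplus without the control is ½ · (220 - 80.25) · 559 = 39060.125.
With the ceiling, producers sell 251 units at 143, so PS = ½ · (143 - 80.25) · 251 = 7875.125.
Change in producer surplus = 7875.125 - 39060.125 = -31185.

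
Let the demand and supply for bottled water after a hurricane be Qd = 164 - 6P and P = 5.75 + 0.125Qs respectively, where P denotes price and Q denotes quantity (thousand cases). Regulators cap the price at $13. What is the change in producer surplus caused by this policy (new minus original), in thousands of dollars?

Rearranging supply gives Qs = 8P - 46. In a free market, 164 - 6P = 8P - 46 gives the equilibrium P* = 15, Q* = 74.
The ceiling of 13 is below the equilibrium price 15, so it binds.
At P = 13: Qd = 164 - 6·13 = 86 and Qs = 8·13 - 46 = 58.
Producer surplus without the control is ½ · (15 - 5.75) · 74 = 342.25.
With the ceiling, producers sell 58 units at 13, so PS = ½ · (13 - 5.75) · 58 = 210.25.
Change in producer surplus = 210.25 - 342.25 = -132.

-132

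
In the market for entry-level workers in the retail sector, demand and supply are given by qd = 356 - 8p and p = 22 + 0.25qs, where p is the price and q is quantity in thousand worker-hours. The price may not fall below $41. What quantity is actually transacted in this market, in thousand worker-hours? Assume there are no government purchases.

28

Rearranging supply gives qs = 4p - 88. Setting quantity demanded equal to quantity supplied, 356 - 8p = 4p - 88, gives p* = 37 and q* = 60.
Since 41 > 37, the floor is binding.
At p = 41: qd = 356 - 8·41 = 28 and qs = 4·41 - 88 = 76.
The quantity actually transacted is the short side, demand: 28.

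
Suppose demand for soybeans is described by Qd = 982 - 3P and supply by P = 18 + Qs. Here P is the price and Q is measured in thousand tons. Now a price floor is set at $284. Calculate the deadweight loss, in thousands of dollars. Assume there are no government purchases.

6936

Rearranging supply gives Qs = P - 18. In a free market, 982 - 3P = P - 18 gives the equilibrium P* = 250, Q* = 232.
The floor of 284 is above the equilibrium price 250, so it binds.
At P = 284: Qd = 982 - 3·284 = 130 and Qs = 284 - 18 = 266.
Quantity traded falls to 130. At Q = 130 the demand price is (982 - 130)/3 = 284 and the supply price is 18 + 130 = 148.
Deadweight loss = ½ · (284 - 148) · (232 - 130) = ½ · 136 · 102 = 6936.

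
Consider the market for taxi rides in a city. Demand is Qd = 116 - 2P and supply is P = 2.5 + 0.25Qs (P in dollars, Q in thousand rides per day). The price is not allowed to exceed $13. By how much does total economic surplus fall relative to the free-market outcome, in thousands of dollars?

Rearranging supply gives Qs = 4P - 10. Without the control the market clears where 116 - 2P = 4P - 10, i.e. P* = 21 and Q* = 74.
Since 13 < 21, the ceiling is binding.
At P = 13: Qd = 116 - 2·13 = 90 and Qs = 4·13 - 10 = 42.
Quantity traded falls to 42. At Q = 42 the demand price is (116 - 42)/2 = 37 and the supply price is (10 + 42)/4 = 13.
Deadweight loss = ½ · (37 - 13) · (74 - 42) = ½ · 24 · 32 = 384.

384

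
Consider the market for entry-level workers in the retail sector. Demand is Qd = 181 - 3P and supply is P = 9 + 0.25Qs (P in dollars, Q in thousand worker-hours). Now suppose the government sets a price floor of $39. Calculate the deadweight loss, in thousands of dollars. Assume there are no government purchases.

168

Rearranging supply gives Qs = 4P - 36. Setting quantity demanded equal to quantity supplied, 181 - 3P = 4P - 36, gives P* = 31 and Q* = 88.
Since 39 > 31, the floor is binding.
At P = 39: Qd = 181 - 3·39 = 64 and Qs = 4·39 - 36 = 120.
Quantity traded falls to 64. At Q = 64 the demand price is (181 - 64)/3 = 39 and the supply price is (36 + 64)/4 = 25.
Deadweight loss = ½ · (39 - 25) · (88 - 64) = ½ · 14 · 24 = 168.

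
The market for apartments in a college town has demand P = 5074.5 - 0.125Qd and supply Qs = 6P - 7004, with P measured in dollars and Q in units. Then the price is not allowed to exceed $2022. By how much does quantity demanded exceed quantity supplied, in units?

19292

Rearranging demand gives Qd = 40596 - 8P. Without the control the market clears where 40596 - 8P = 6P - 7004, i.e. P* = 3400 and Q* = 13396.
Because the ceiling (2022) lies below the market-clearing price, it is binding.
At P = 2022: Qd = 40596 - 8·2022 = 24420 and Qs = 6·2022 - 7004 = 5128.
Shortage = Qd - Qs = 24420 - 5128 = 19292.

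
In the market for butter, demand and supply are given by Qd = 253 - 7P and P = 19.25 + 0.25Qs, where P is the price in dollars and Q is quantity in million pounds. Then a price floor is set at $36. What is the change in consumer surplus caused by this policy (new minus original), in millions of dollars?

Rearranging supply gives Qs = 4P - 77. Equilibrium: 253 - 7P = 4P - 77, so 330 = 11P and P* = 30, Q* = 43.
Since 36 > 30, the floor is binding.
At P = 36: Qd = 253 - 7·36 = 1 and Qs = 4·36 - 77 = 67.
Consumer surplus without the control is ½ · (253/7 - 30) · 43 = 1849/14.
With the floor, consumers buy 1 units at 36, so CS = ½ · (253/7 - 36) · 1 = 1/14.
Change in consumer surplus = 1/14 - 1849/14 = -132.

-132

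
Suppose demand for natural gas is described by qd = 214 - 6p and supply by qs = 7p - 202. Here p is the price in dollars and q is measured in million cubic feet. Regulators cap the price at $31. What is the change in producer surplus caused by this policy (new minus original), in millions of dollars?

Without the control the market clears where 214 - 6p = 7p - 202, i.e. p* = 32 and q* = 22.
Because the ceiling (31) lies below the market-clearing price, it is binding.
At p = 31: qd = 214 - 6·31 = 28 and qs = 7·31 - 202 = 15.
Producer surplus without the control is ½ · (32 - 202/7) · 22 = 242/7.
With the ceiling, producers sell 15 units at 31, so PS = ½ · (31 - 202/7) · 15 = 225/14.
Change in producer surplus = 225/14 - 242/7 = -18.5.

-18.5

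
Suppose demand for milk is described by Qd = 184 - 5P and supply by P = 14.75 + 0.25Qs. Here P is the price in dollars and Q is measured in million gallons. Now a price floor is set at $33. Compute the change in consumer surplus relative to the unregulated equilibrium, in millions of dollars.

Rearranging supply gives Qs = 4P - 59. Without the control the market clears where 184 - 5P = 4P - 59, i.e. P* = 27 and Q* = 49.
The floor of 33 is above the equilibrium price 27, so it binds.
At P = 33: Qd = 184 - 5·33 = 19 and Qs = 4·33 - 59 = 73.
Consumer surplus without the control is ½ · (36.8 - 27) · 49 = 240.1.
With the floor, consumers buy 19 units at 33, so CS = ½ · (36.8 - 33) · 19 = 36.1.
Change in consumer surplus = 36.1 - 240.1 = -204.

-204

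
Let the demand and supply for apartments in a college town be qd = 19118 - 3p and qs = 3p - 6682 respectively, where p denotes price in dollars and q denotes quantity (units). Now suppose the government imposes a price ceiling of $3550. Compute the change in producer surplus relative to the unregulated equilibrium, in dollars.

Equilibrium: 19118 - 3p = 3p - 6682, so 25800 = 6p and p* = 4300, q* = 6218.
Since 3550 < 4300, the ceiling is binding.
At p = 3550: qd = 19118 - 3·3550 = 8468 and qs = 3·3550 - 6682 = 3968.
Producer surplus without the control is ½ · (4300 - 6682/3) · 6218 = 19331762/3.
With the ceiling, producers sell 3968 units at 3550, so PS = ½ · (3550 - 6682/3) · 3968 = 7872512/3.
Change in producer surplus = 7872512/3 - 19331762/3 = -3819750.

-3819750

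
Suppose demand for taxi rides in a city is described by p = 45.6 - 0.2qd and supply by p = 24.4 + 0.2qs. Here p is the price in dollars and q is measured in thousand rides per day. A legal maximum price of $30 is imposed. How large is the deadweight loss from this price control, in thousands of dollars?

Rearranging demand gives qd = 228 - 5p; rearranging supply gives qs = 5p - 122. Without the control the market clears where 228 - 5p = 5p - 122, i.e. p* = 35 and q* = 53.
Because the ceiling (30) lies below the market-clearing price, it is binding.
At p = 30: qd = 228 - 5·30 = 78 and qs = 5·30 - 122 = 28.
Quantity traded falls to 28. At q = 28 the demand price is (228 - 28)/5 = 40 and the supply price is (122 + 28)/5 = 30.
Deadweight loss = ½ · (40 - 30) · (53 - 28) = ½ · 10 · 25 = 125.

125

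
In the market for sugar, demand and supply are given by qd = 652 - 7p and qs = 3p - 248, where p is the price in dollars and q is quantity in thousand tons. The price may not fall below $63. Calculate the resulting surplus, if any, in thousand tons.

Equilibrium: 652 - 7p = 3p - 248, so 900 = 10p and p* = 90, q* = 22.
Since 63 is below p* = 90, the floor does not bind and the free-market outcome prevails.
Since the control does not bind, there is no surplus.

0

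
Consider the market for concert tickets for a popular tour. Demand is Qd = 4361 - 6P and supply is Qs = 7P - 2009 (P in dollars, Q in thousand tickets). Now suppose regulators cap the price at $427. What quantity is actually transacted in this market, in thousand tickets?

Equilibrium: 4361 - 6P = 7P - 2009, so 6370 = 13P and P* = 490, Q* = 1421.
The ceiling of 427 is below the equilibrium price 490, so it binds.
At P = 427: Qd = 4361 - 6·427 = 1799 and Qs = 7·427 - 2009 = 980.
The quantity actually transacted is the short side, supply: 980.

980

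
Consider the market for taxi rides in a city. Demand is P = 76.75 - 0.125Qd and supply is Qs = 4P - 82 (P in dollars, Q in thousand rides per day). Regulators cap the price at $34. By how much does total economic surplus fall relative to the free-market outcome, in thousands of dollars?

Rearranging demand gives Qd = 614 - 8P. In a free market, 614 - 8P = 4P - 82 gives the equilibrium P* = 58, Q* = 150.
The ceiling of 34 is below the equilibrium price 58, so it binds.
At P = 34: Qd = 614 - 8·34 = 342 and Qs = 4·34 - 82 = 54.
Quantity traded falls to 54. At Q = 54 the demand price is (614 - 54)/8 = 70 and the supply price is (82 + 54)/4 = 34.
Deadweight loss = ½ · (70 - 34) · (150 - 54) = ½ · 36 · 96 = 1728.

1728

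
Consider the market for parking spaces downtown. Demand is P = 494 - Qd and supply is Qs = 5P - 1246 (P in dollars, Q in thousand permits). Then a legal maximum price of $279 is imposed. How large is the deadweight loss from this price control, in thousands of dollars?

Rearranging demand gives Qd = 494 - P. Equilibrium: 494 - P = 5P - 1246, so 1740 = 6P and P* = 290, Q* = 204.
The ceiling of 279 is below the equilibrium price 290, so it binds.
At P = 279: Qd = 494 - 279 = 215 and Qs = 5·279 - 1246 = 149.
Quantity traded falls to 149. At Q = 149 the demand price is 494 - 149 = 345 and the supply price is (1246 + 149)/5 = 279.
Deadweight loss = ½ · (345 - 279) · (204 - 149) = ½ · 66 · 55 = 1815.

1815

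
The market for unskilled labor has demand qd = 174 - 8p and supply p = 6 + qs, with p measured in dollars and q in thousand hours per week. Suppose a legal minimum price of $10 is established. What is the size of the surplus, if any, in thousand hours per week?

0

Rearranging supply gives qs = p - 6. Equilibrium: 174 - 8p = p - 6, so 180 = 9p and p* = 20, q* = 14.
Since 10 is below p* = 20, the floor does not bind and the free-market outcome prevails.
Since the control does not bind, there is no surplus.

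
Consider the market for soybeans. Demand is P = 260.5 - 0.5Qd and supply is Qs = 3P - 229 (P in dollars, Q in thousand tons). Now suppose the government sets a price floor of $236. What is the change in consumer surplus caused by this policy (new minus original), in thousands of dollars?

Rearranging demand gives Qd = 521 - 2P. Equilibrium: 521 - 2P = 3P - 229, so 750 = 5P and P* = 150, Q* = 221.
Since 236 > 150, the floor is binding.
At P = 236: Qd = 521 - 2·236 = 49 and Qs = 3·236 - 229 = 479.
Consumer surplus without the control is ½ · (260.5 - 150) · 221 = 12210.25.
With the floor, consumers buy 49 units at 236, so CS = ½ · (260.5 - 236) · 49 = 600.25.
Change in consumer surplus = 600.25 - 12210.25 = -11610.

-11610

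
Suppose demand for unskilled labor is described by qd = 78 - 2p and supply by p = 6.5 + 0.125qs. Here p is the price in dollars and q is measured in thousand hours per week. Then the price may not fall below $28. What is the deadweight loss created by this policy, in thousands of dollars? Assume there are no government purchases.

281.25

Rearranging supply gives qs = 8p - 52. Setting quantity demanded equal to quantity supplied, 78 - 2p = 8p - 52, gives p* = 13 and q* = 52.
The floor of 28 is above the equilibrium price 13, so it binds.
At p = 28: qd = 78 - 2·28 = 22 and qs = 8·28 - 52 = 172.
Quantity traded falls to 22. At q = 22 the demand price is (78 - 22)/2 = 28 and the supply price is (52 + 22)/8 = 9.25.
Deadweight loss = ½ · (28 - 9.25) · (52 - 22) = ½ · 18.75 · 30 = 281.25.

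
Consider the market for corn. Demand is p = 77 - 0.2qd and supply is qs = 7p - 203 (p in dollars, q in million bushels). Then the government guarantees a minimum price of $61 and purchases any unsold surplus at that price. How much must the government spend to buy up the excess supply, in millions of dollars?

Rearranging demand gives qd = 385 - 5p. Without the control the market clears where 385 - 5p = 7p - 203, i.e. p* = 49 and q* = 140.
Since 61 > 49, the floor is binding.
At p = 61: qd = 385 - 5·61 = 80 and qs = 7·61 - 203 = 224.
Surplus = qs - qd = 144.
Government expenditure = surplus × support price = 144 × 61 = 8784.

8784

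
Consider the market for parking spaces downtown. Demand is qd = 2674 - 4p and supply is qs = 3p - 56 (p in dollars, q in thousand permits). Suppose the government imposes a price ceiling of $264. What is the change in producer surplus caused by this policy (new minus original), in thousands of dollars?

Equilibrium: 2674 - 4p = 3p - 56, so 2730 = 7p and p* = 390, q* = 1114.
Since 264 < 390, the ceiling is binding.
At p = 264: qd = 2674 - 4·264 = 1618 and qs = 3·264 - 56 = 736.
Producer surplus without the control is ½ · (390 - 56/3) · 1114 = 620498/3.
With the ceiling, producers sell 736 units at 264, so PS = ½ · (264 - 56/3) · 736 = 270848/3.
Change in producer surplus = 270848/3 - 620498/3 = -116550.

-116550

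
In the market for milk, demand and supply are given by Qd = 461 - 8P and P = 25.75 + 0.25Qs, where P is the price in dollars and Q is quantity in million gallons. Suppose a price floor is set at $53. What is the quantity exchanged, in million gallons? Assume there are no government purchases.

Rearranging supply gives Qs = 4P - 103. Equilibrium: 461 - 8P = 4P - 103, so 564 = 12P and P* = 47, Q* = 85.
Because the floor (53) lies above the market-clearing price, it is binding.
At P = 53: Qd = 461 - 8·53 = 37 and Qs = 4·53 - 103 = 109.
The quantity actually transacted is the short side, demand: 37.

37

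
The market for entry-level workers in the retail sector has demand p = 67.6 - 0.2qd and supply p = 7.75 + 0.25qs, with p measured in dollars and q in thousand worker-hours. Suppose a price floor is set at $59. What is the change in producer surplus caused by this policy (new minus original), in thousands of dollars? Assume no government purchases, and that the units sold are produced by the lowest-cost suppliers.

Rearranging demand gives qd = 338 - 5p; rearranging supply gives qs = 4p - 31. Setting quantity demanded equal to quantity supplied, 338 - 5p = 4p - 31, gives p* = 41 and q* = 133.
Because the floor (59) lies above the market-clearing price, it is binding.
At p = 59: qd = 338 - 5·59 = 43 and qs = 4·59 - 31 = 205.
Producer surplus without the control is ½ · (41 - 7.75) · 133 = 2211.125.
With the floor, 43 units are sold at 59. The supply price at q = 43 is 18.5, so PS = ½ · [(59 - 7.75) + (59 - 18.5)] · 43 = 1972.625.
Change in producer surplus = 1972.625 - 2211.125 = -238.5.

-238.5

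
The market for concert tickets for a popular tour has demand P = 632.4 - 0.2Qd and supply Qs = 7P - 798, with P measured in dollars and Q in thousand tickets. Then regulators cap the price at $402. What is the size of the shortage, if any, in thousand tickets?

Rearranging demand gives Qd = 3162 - 5P. Equilibrium: 3162 - 5P = 7P - 798, so 3960 = 12P and P* = 330, Q* = 1512.
Since 402 is above P* = 330, the ceiling does not bind and the free-market outcome prevails.
Since the control does not bind, there is no shortage.

0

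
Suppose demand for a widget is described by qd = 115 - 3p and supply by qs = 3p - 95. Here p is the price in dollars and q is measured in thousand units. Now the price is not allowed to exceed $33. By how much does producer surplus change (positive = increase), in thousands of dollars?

In a free market, 115 - 3p = 3p - 95 gives the equilibrium p* = 35, q* = 10.
Since 33 < 35, the ceiling is binding.
At p = 33: qd = 115 - 3·33 = 16 and qs = 3·33 - 95 = 4.
Producer surplus without the control is ½ · (35 - 95/3) · 10 = 50/3.
With the ceiling, producers sell 4 units at 33, so PS = ½ · (33 - 95/3) · 4 = 8/3.
Change in producer surplus = 8/3 - 50/3 = -14.

-14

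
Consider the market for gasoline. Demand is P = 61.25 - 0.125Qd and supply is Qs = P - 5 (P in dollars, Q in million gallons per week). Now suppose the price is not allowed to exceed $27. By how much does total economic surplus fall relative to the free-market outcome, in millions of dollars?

441

Rearranging demand gives Qd = 490 - 8P. Without the control the market clears where 490 - 8P = P - 5, i.e. P* = 55 and Q* = 50.
Since 27 < 55, the ceiling is binding.
At P = 27: Qd = 490 - 8·27 = 274 and Qs = 27 - 5 = 22.
Quantity traded falls to 22. At Q = 22 the demand price is (490 - 22)/8 = 58.5 and the supply price is 5 + 22 = 27.
Deadweight loss = ½ · (58.5 - 27) · (50 - 22) = ½ · 31.5 · 28 = 441.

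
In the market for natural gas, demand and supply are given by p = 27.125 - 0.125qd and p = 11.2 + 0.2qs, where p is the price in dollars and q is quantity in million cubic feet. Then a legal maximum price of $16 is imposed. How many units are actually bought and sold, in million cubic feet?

Rearranging demand gives qd = 217 - 8p; rearranging supply gives qs = 5p - 56. Without the control the market clears where 217 - 8p = 5p - 56, i.e. p* = 21 and q* = 49.
Since 16 < 21, the ceiling is binding.
At p = 16: qd = 217 - 8·16 = 89 and qs = 5·16 - 56 = 24.
The quantity actually transacted is the short side, supply: 24.

24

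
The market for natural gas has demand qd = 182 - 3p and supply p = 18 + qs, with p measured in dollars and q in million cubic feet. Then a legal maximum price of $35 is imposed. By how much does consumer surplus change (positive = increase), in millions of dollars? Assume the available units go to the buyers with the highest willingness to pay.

217.5

Rearranging supply gives qs = p - 18. Setting quantity demanded equal to quantity supplied, 182 - 3p = p - 18, gives p* = 50 and q* = 32.
The ceiling of 35 is below the equilibrium price 50, so it binds.
At p = 35: qd = 182 - 3·35 = 77 and qs = 35 - 18 = 17.
Consumer surplus without the control is ½ · (182/3 - 50) · 32 = 512/3.
With the ceiling, 17 units are sold at 35 (assume they go to the highest-value buyers). The demand price at q = 17 is 55, so CS = ½ · [(182/3 - 35) + (55 - 35)] · 17 = 2329/6.
Change in consumer surplus = 2329/6 - 512/3 = 217.5.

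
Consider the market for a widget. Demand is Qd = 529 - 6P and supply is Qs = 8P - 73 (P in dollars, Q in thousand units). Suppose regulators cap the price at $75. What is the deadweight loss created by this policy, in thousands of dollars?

Equilibrium: 529 - 6P = 8P - 73, so 602 = 14P and P* = 43, Q* = 271.
The ceiling of 75 is above the equilibrium price 43, so it is not binding; the market clears at P* = 43, Q* = 271.
Since the control does not bind, no trades are prevented and deadweight loss is zero.

0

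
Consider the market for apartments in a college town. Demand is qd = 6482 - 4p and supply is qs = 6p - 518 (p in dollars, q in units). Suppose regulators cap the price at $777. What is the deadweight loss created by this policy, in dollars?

Setting quantity demanded equal to quantity supplied, 6482 - 4p = 6p - 518, gives p* = 700 and q* = 3682.
Since 777 is above p* = 700, the ceiling does not bind and the free-market outcome prevails.
Since the control does not bind, no trades are prevented and deadweight loss is zero.

0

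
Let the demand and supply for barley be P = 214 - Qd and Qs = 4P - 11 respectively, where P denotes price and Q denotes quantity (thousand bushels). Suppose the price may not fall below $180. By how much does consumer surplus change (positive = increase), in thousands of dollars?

-13702.5

Rearranging demand gives Qd = 214 - P. Setting quantity demanded equal to quantity supplied, 214 - P = 4P - 11, gives P* = 45 and Q* = 169.
Because the floor (180) lies above the market-clearing price, it is binding.
At P = 180: Qd = 214 - 180 = 34 and Qs = 4·180 - 11 = 709.
Consumer surplus without the control is ½ · (214 - 45) · 169 = 14280.5.
With the floor, consumers buy 34 units at 180, so CS = ½ · (214 - 180) · 34 = 578.
Change in consumer surplus = 578 - 14280.5 = -13702.5.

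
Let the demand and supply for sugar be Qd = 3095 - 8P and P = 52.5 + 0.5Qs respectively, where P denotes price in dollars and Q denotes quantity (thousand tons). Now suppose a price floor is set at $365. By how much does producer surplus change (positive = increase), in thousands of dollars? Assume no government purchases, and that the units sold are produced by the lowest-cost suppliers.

-24525

Rearranging supply gives Qs = 2P - 105. In a free market, 3095 - 8P = 2P - 105 gives the equilibrium P* = 320, Q* = 535.
Because the floor (365) lies above the market-clearing price, it is binding.
At P = 365: Qd = 3095 - 8·365 = 175 and Qs = 2·365 - 105 = 625.
Producer surplus without the control is ½ · (320 - 52.5) · 535 = 71556.25.
With the floor, 175 units are sold at 365. The supply price at Q = 175 is 140, so PS = ½ · [(365 - 52.5) + (365 - 140)] · 175 = 47031.25.
Change in producer surplus = 47031.25 - 71556.25 = -24525.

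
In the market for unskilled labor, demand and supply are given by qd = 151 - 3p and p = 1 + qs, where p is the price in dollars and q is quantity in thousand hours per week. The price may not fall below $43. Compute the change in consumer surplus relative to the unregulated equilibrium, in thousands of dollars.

Rearranging supply gives qs = p - 1. Without the control the market clears where 151 - 3p = p - 1, i.e. p* = 38 and q* = 37.
The floor of 43 is above the equilibrium price 38, so it binds.
At p = 43: qd = 151 - 3·43 = 22 and qs = 43 - 1 = 42.
Consumer surplus without the control is ½ · (151/3 - 38) · 37 = 1369/6.
With the floor, consumers buy 22 units at 43, so CS = ½ · (151/3 - 43) · 22 = 242/3.
Change in consumer surplus = 242/3 - 1369/6 = -147.5.

-147.5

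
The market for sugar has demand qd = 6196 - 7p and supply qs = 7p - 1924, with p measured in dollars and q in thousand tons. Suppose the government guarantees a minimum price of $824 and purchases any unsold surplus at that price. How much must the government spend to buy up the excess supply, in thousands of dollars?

2814784

Without the control the market clears where 6196 - 7p = 7p - 1924, i.e. p* = 580 and q* = 2136.
Since 824 > 580, the floor is binding.
At p = 824: qd = 6196 - 7·824 = 428 and qs = 7·824 - 1924 = 3844.
Surplus = qs - qd = 3416.
Government expenditure = surplus × support price = 3416 × 824 = 2814784.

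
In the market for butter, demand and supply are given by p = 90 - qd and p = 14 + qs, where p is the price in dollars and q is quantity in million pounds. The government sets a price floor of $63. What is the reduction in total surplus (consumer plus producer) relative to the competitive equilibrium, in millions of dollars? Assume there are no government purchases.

121

Rearranging demand gives qd = 90 - p; rearranging supply gives qs = p - 14. Without the control the market clears where 90 - p = p - 14, i.e. p* = 52 and q* = 38.
Since 63 > 52, the floor is binding.
At p = 63: qd = 90 - 63 = 27 and qs = 63 - 14 = 49.
Quantity traded falls to 27. At q = 27 the demand price is 90 - 27 = 63 and the supply price is 14 + 27 = 41.
Deadweight loss = ½ · (63 - 41) · (38 - 27) = ½ · 22 · 11 = 121.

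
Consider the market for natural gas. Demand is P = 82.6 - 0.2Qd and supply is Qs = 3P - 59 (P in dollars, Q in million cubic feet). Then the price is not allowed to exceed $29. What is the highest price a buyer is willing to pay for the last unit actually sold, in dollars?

77

Rearranging demand gives Qd = 413 - 5P. In a free market, 413 - 5P = 3P - 59 gives the equilibrium P* = 59, Q* = 118.
Because the ceiling (29) lies below the market-clearing price, it is binding.
At P = 29: Qd = 413 - 5·29 = 268 and Qs = 3·29 - 59 = 28.
Only 28 units reach the market. On the demand curve, the marginal buyer's willingness to pay at Q = 28 is (413 - 28)/5 = 77.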